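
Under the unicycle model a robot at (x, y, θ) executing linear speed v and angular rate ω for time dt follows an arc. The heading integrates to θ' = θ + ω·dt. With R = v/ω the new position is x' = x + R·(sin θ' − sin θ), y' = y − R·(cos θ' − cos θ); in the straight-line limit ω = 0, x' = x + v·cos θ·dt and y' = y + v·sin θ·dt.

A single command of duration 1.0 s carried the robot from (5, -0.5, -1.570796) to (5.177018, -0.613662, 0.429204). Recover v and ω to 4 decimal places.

v = 0.2500, ω = 2.0000

Δθ = 0.429204 − -1.570796 = 2.000000
ω = Δθ/dt = 2.000000/1.0 = 2.0000
R = Δx/(sin θ' − sin θ) = 0.1250
v = R·ω = 0.1250·2.0000 = 0.2500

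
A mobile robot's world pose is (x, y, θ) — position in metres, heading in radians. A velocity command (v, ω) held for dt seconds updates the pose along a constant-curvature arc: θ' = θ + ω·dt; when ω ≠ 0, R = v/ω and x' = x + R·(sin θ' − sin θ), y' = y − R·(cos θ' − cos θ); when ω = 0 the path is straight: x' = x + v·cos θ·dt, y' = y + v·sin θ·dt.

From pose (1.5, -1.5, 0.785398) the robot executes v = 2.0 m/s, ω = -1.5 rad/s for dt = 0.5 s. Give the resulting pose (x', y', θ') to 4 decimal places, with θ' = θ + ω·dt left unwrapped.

θ' = 0.7854 + -1.5·0.5 = 0.0354
R = v/ω = 2.0/-1.5 = -1.3333
x' = 1.5 + -1.3333·(sin 0.0354 − sin 0.7854) = 2.3956
y' = -1.5 − -1.3333·(cos 0.0354 − cos 0.7854) = -1.1103

(2.3956, -1.1103, 0.0354)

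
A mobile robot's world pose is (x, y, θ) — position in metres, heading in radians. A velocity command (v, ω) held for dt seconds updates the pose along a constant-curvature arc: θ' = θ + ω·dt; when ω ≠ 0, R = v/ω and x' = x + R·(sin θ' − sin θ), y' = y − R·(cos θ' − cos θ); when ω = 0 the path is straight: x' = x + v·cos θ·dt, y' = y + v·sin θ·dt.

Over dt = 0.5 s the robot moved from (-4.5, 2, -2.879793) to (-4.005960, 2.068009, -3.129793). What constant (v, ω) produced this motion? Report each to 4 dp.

Δθ = -3.129793 − -2.879793 = -0.250000
ω = Δθ/dt = -0.250000/0.5 = -0.5000
R = Δx/(sin θ' − sin θ) = 2.0000
v = R·ω = 2.0000·-0.5000 = -1.0000

v = -1.0000, ω = -0.5000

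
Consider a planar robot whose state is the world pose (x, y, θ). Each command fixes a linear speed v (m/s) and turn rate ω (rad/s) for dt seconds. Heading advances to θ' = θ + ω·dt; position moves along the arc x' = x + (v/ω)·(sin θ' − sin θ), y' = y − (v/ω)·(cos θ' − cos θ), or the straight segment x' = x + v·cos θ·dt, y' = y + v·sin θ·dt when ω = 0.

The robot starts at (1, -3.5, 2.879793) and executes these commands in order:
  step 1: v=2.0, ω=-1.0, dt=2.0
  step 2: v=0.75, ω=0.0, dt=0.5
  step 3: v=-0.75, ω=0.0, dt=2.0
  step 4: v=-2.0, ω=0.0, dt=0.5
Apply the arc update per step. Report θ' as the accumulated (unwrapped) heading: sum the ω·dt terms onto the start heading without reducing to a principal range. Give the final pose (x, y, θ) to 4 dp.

step 1: θ'=0.8798 (R=-2.0000) → pose (-0.0236, -0.2935, 0.8798)
step 2: θ'=0.8798 (straight) → pose (0.2154, -0.0045, 0.8798)
step 3: θ'=0.8798 (straight) → pose (-0.7405, -1.1605, 0.8798)
step 4: θ'=0.8798 (straight) → pose (-1.3779, -1.9311, 0.8798)

(-1.3779, -1.9311, 0.8798)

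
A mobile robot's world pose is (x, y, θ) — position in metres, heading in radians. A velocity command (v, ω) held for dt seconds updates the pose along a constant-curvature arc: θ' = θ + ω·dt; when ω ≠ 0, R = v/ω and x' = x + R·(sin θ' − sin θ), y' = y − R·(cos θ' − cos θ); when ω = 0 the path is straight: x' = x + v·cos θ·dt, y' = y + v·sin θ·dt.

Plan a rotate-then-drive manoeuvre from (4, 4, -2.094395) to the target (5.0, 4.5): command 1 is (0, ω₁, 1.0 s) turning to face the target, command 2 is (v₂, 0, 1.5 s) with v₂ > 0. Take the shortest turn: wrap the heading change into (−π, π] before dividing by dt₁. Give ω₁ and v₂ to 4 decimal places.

ω₁ = 2.5580, v₂ = 0.7454

heading to target = atan2(4.5−4, 5−4) = 0.4636
Δθ = wrap(0.4636 − -2.0944) = 2.5580; ω₁ = Δθ/dt₁ = 2.5580
distance = √((5−4)² + (4.5−4)²) = 1.1180; v₂ = distance/dt₂ = 0.7454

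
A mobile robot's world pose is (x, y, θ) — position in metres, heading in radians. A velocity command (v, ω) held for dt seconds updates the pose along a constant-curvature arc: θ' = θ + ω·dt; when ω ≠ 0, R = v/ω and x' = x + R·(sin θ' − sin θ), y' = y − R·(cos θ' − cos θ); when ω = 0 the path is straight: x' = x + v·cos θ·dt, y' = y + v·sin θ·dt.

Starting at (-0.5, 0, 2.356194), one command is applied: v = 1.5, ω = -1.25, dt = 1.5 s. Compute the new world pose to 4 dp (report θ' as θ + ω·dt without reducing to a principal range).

θ' = 2.3562 + -1.25·1.5 = 0.4812
R = v/ω = 1.5/-1.25 = -1.2000
x' = -0.5 + -1.2000·(sin 0.4812 − sin 2.3562) = -0.2069
y' = 0 − -1.2000·(cos 0.4812 − cos 2.3562) = 1.9123

(-0.2069, 1.9123, 0.4812)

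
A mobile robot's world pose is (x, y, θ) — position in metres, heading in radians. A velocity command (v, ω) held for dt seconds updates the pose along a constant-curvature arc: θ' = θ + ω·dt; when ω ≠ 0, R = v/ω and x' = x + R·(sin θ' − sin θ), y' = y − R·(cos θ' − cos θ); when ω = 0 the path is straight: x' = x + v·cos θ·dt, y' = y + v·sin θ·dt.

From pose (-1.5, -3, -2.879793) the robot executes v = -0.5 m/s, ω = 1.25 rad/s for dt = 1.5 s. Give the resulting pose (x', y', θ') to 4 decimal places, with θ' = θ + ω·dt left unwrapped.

θ' = -2.8798 + 1.25·1.5 = -1.0048
R = v/ω = -0.5/1.25 = -0.4000
x' = -1.5 + -0.4000·(sin -1.0048 − sin -2.8798) = -1.2659
y' = -3 − -0.4000·(cos -1.0048 − cos -2.8798) = -2.3991

(-1.2659, -2.3991, -1.0048)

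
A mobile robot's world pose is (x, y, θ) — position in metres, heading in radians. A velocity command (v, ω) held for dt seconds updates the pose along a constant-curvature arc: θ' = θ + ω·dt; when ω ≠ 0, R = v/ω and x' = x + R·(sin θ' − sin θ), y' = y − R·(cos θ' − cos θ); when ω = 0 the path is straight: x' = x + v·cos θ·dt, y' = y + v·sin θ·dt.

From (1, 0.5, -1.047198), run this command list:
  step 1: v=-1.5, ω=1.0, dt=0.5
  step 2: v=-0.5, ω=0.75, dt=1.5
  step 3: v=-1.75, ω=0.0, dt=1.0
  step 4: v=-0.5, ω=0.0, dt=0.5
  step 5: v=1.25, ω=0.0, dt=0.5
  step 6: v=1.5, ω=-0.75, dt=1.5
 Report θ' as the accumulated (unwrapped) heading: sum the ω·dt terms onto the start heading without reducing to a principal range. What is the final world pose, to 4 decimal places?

(0.7516, 0.3017, -0.5472)

step 1: θ'=-0.5472 (R=-1.5000) → pose (0.4814, 1.0310, -0.5472)
step 2: θ'=0.5778 (R=-0.6667) → pose (-0.2296, 1.0201, 0.5778)
step 3: θ'=0.5778 (straight) → pose (-1.6955, 0.0643, 0.5778)
step 4: θ'=0.5778 (straight) → pose (-1.9049, -0.0723, 0.5778)
step 5: θ'=0.5778 (straight) → pose (-1.3814, 0.2691, 0.5778)
step 6: θ'=-0.5472 (R=-2.0000) → pose (0.7516, 0.3017, -0.5472)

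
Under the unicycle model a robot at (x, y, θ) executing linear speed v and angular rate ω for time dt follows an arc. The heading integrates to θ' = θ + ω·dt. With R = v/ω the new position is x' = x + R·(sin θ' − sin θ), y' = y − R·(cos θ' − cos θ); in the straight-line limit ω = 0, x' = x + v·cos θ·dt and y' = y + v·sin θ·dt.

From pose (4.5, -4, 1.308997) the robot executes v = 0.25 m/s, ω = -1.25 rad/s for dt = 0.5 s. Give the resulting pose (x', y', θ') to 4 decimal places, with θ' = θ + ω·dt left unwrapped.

θ' = 1.3090 + -1.25·0.5 = 0.6840
R = v/ω = 0.25/-1.25 = -0.2000
x' = 4.5 + -0.2000·(sin 0.6840 − sin 1.3090) = 4.5668
y' = -4 − -0.2000·(cos 0.6840 − cos 1.3090) = -3.8968

(4.5668, -3.8968, 0.6840)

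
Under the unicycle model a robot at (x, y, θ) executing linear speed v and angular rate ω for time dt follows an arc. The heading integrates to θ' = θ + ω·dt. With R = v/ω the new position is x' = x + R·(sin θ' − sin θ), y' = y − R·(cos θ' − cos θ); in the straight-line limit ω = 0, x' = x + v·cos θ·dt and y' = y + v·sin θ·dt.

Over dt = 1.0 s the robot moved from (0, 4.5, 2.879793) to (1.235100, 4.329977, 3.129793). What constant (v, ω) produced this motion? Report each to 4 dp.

v = -1.2500, ω = 0.2500

Δθ = 3.129793 − 2.879793 = 0.250000
ω = Δθ/dt = 0.250000/1.0 = 0.2500
R = Δx/(sin θ' − sin θ) = -5.0000
v = R·ω = -5.0000·0.2500 = -1.2500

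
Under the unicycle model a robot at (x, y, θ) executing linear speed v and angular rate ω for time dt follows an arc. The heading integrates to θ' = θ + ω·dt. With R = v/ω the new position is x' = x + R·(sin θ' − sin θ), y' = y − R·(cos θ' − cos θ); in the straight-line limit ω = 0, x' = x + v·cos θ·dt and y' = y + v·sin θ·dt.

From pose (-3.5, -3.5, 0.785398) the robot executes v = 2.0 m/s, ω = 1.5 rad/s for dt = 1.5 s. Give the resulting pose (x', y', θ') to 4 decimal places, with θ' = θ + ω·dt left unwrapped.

θ' = 0.7854 + 1.5·1.5 = 3.0354
R = v/ω = 2.0/1.5 = 1.3333
x' = -3.5 + 1.3333·(sin 3.0354 − sin 0.7854) = -4.3015
y' = -3.5 − 1.3333·(cos 3.0354 − cos 0.7854) = -1.2314

(-4.3015, -1.2314, 3.0354)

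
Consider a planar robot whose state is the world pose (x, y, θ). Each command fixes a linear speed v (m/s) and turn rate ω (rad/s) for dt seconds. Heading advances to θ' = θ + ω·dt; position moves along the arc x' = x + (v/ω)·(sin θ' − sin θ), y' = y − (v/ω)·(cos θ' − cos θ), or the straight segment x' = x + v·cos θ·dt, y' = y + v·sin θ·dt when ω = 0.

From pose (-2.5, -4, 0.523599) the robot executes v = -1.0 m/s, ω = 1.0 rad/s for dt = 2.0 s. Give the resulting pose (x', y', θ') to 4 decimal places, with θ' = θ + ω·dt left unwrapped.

θ' = 0.5236 + 1.0·2.0 = 2.5236
R = v/ω = -1.0/1.0 = -1.0000
x' = -2.5 + -1.0000·(sin 2.5236 − sin 0.5236) = -2.5794
y' = -4 − -1.0000·(cos 2.5236 − cos 0.5236) = -5.6811

(-2.5794, -5.6811, 2.5236)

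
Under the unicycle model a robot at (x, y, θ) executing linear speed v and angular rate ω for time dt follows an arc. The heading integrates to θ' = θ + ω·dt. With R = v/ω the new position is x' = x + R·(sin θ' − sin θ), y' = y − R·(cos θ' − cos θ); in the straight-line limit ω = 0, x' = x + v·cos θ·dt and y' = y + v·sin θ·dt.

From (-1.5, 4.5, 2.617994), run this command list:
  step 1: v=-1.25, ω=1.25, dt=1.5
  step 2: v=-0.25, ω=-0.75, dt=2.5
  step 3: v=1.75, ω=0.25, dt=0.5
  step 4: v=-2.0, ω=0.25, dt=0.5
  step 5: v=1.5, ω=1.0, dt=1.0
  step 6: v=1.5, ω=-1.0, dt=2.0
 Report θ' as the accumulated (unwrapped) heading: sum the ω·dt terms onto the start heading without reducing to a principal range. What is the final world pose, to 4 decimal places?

step 1: θ'=4.4930 (R=-1.0000) → pose (-0.0240, 5.1484, 4.4930)
step 2: θ'=2.6180 (R=0.3333) → pose (0.4680, 5.3645, 2.6180)
step 3: θ'=2.7430 (R=7.0000) → pose (-0.3151, 5.7536, 2.7430)
step 4: θ'=2.8680 (R=-8.0000) → pose (0.6284, 5.4240, 2.8680)
step 5: θ'=3.8680 (R=1.5000) → pose (-0.7732, 5.1011, 3.8680)
step 6: θ'=1.8680 (R=-1.5000) → pose (-3.2037, 5.7832, 1.8680)

(-3.2037, 5.7832, 1.8680)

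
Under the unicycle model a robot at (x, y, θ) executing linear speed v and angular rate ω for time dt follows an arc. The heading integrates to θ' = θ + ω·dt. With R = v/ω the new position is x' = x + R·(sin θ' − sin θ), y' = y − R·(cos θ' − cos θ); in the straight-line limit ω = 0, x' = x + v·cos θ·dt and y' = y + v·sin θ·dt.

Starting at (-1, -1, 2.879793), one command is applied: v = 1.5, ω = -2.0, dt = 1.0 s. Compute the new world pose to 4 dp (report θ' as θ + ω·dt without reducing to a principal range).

θ' = 2.8798 + -2.0·1.0 = 0.8798
R = v/ω = 1.5/-2.0 = -0.7500
x' = -1 + -0.7500·(sin 0.8798 − sin 2.8798) = -1.3838
y' = -1 − -0.7500·(cos 0.8798 − cos 2.8798) = 0.2024

(-1.3838, 0.2024, 0.8798)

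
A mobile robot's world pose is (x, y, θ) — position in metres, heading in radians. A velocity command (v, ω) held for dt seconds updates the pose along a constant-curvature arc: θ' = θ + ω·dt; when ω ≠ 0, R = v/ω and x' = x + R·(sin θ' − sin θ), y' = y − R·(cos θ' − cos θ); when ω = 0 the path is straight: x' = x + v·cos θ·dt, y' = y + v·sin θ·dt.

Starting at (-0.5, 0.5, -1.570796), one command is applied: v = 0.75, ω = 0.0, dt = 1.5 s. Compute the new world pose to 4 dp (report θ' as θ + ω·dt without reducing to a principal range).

(-0.5000, -0.6250, -1.5708)

θ' = -1.5708 + 0.0·1.5 = -1.5708
ω = 0 → straight: x' = -0.5 + 0.75·cos(-1.5708)·1.5 = -0.5000
y' = 0.5 + 0.75·sin(-1.5708)·1.5 = -0.6250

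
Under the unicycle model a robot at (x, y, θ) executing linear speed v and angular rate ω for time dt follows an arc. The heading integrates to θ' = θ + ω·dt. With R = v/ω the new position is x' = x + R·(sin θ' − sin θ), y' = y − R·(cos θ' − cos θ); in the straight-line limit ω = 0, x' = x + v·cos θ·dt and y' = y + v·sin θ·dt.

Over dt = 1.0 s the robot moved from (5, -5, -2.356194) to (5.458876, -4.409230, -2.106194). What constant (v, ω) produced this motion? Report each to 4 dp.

v = -0.7500, ω = 0.2500

Δθ = -2.106194 − -2.356194 = 0.250000
ω = Δθ/dt = 0.250000/1.0 = 0.2500
R = −Δy/(cos θ' − cos θ) = -3.0000
v = R·ω = -3.0000·0.2500 = -0.7500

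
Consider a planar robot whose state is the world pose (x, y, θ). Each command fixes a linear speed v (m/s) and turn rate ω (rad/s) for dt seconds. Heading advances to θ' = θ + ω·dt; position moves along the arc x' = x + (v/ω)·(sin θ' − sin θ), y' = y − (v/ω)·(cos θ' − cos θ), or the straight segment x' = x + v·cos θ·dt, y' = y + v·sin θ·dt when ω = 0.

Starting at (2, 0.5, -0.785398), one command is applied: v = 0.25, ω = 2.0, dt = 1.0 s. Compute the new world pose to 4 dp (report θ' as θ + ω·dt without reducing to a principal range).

(2.2055, 0.5448, 1.2146)

θ' = -0.7854 + 2.0·1.0 = 1.2146
R = v/ω = 0.25/2.0 = 0.1250
x' = 2 + 0.1250·(sin 1.2146 − sin -0.7854) = 2.2055
y' = 0.5 − 0.1250·(cos 1.2146 − cos -0.7854) = 0.5448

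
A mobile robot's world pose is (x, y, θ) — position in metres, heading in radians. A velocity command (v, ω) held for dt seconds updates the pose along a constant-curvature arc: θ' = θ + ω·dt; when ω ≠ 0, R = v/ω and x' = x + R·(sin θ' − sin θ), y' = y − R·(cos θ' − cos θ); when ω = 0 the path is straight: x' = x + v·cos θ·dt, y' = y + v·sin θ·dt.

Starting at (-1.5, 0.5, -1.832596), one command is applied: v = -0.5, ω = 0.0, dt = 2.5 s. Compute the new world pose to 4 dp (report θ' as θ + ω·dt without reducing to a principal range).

(-1.1765, 1.7074, -1.8326)

θ' = -1.8326 + 0.0·2.5 = -1.8326
ω = 0 → straight: x' = -1.5 + -0.5·cos(-1.8326)·2.5 = -1.1765
y' = 0.5 + -0.5·sin(-1.8326)·2.5 = 1.7074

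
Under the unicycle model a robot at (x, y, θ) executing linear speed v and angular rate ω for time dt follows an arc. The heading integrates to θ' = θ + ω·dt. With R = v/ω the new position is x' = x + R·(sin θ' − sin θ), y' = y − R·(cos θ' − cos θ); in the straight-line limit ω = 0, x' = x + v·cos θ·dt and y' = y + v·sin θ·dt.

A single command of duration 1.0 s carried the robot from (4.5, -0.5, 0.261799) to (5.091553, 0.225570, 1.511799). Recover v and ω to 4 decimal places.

Δθ = 1.511799 − 0.261799 = 1.250000
ω = Δθ/dt = 1.250000/1.0 = 1.2500
R = −Δy/(cos θ' − cos θ) = 0.8000
v = R·ω = 0.8000·1.2500 = 1.0000

v = 1.0000, ω = 1.2500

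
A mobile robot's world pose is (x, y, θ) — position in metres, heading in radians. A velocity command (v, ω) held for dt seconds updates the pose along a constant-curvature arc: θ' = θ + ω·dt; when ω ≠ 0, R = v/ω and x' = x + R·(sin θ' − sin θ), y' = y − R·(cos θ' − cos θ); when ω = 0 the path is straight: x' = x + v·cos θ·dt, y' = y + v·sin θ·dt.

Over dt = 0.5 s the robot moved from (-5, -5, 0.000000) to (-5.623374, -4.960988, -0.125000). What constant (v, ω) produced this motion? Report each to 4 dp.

Δθ = -0.125000 − 0.000000 = -0.125000
ω = Δθ/dt = -0.125000/0.5 = -0.2500
R = Δx/(sin θ' − sin θ) = 5.0000
v = R·ω = 5.0000·-0.2500 = -1.2500

v = -1.2500, ω = -0.2500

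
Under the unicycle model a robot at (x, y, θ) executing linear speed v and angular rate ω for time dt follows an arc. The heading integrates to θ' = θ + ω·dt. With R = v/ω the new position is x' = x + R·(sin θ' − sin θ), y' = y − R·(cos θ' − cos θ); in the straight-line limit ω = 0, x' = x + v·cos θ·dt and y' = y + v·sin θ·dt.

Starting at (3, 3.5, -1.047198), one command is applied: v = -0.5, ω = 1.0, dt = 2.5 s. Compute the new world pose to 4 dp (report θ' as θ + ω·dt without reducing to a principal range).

(2.0705, 3.3089, 1.4528)

θ' = -1.0472 + 1.0·2.5 = 1.4528
R = v/ω = -0.5/1.0 = -0.5000
x' = 3 + -0.5000·(sin 1.4528 − sin -1.0472) = 2.0705
y' = 3.5 − -0.5000·(cos 1.4528 − cos -1.0472) = 3.3089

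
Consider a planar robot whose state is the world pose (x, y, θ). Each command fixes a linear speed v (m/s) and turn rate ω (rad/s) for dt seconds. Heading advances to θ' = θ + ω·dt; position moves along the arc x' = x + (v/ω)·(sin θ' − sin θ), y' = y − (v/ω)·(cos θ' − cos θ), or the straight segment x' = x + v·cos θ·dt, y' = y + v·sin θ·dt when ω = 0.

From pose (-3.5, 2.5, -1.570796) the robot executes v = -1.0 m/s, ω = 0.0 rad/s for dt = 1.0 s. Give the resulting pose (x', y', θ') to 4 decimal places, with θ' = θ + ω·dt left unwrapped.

θ' = -1.5708 + 0.0·1.0 = -1.5708
ω = 0 → straight: x' = -3.5 + -1.0·cos(-1.5708)·1.0 = -3.5000
y' = 2.5 + -1.0·sin(-1.5708)·1.0 = 3.5000

(-3.5000, 3.5000, -1.5708)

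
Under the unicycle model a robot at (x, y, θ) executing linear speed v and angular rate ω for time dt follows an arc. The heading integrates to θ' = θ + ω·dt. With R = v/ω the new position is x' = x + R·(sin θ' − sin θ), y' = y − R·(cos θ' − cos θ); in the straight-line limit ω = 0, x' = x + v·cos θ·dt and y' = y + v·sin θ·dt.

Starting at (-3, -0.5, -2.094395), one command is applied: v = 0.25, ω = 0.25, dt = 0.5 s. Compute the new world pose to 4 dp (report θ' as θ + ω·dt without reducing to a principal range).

θ' = -2.0944 + 0.25·0.5 = -1.9694
R = v/ω = 0.25/0.25 = 1.0000
x' = -3 + 1.0000·(sin -1.9694 − sin -2.0944) = -3.0556
y' = -0.5 − 1.0000·(cos -1.9694 − cos -2.0944) = -0.6119

(-3.0556, -0.6119, -1.9694)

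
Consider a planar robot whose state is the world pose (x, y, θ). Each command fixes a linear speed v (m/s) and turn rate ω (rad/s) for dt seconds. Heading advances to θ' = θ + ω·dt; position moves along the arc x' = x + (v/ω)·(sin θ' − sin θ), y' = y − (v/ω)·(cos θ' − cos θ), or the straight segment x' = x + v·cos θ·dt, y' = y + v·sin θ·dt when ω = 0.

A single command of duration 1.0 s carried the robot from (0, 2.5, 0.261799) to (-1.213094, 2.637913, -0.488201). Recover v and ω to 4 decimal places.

v = -1.2500, ω = -0.7500

Δθ = -0.488201 − 0.261799 = -0.750000
ω = Δθ/dt = -0.750000/1.0 = -0.7500
R = Δx/(sin θ' − sin θ) = 1.6667
v = R·ω = 1.6667·-0.7500 = -1.2500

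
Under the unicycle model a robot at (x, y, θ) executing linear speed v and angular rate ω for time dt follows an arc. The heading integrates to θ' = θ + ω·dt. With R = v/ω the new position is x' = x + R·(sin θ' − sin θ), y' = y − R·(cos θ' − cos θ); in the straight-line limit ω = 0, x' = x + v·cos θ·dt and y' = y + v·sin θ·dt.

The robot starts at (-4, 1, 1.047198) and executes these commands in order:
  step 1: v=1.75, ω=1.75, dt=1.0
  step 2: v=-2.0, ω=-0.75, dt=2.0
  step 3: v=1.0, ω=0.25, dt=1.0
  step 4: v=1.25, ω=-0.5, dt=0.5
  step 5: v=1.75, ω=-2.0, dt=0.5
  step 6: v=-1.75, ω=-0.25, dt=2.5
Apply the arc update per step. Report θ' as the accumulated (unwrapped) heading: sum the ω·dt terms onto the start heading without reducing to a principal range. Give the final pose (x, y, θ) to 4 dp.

(-6.3387, 1.4797, -0.3278)

step 1: θ'=2.7972 (R=1.0000) → pose (-4.5284, 2.4413, 2.7972)
step 2: θ'=1.2972 (R=2.6667) → pose (-2.8613, -0.7893, 1.2972)
step 3: θ'=1.5472 (R=4.0000) → pose (-2.7136, 0.1971, 1.5472)
step 4: θ'=1.2972 (R=-2.5000) → pose (-2.6213, 0.8136, 1.2972)
step 5: θ'=0.2972 (R=-0.8750) → pose (-2.0351, 1.4138, 0.2972)
step 6: θ'=-0.3278 (R=7.0000) → pose (-6.3387, 1.4797, -0.3278)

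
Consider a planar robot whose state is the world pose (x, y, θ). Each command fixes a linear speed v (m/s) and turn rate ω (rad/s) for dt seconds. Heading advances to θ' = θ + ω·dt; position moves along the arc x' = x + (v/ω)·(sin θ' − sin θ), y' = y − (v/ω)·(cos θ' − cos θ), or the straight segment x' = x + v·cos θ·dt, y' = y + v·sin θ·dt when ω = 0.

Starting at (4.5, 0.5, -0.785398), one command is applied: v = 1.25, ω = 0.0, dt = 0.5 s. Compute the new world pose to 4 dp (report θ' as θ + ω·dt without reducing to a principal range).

(4.9419, 0.0581, -0.7854)

θ' = -0.7854 + 0.0·0.5 = -0.7854
ω = 0 → straight: x' = 4.5 + 1.25·cos(-0.7854)·0.5 = 4.9419
y' = 0.5 + 1.25·sin(-0.7854)·0.5 = 0.0581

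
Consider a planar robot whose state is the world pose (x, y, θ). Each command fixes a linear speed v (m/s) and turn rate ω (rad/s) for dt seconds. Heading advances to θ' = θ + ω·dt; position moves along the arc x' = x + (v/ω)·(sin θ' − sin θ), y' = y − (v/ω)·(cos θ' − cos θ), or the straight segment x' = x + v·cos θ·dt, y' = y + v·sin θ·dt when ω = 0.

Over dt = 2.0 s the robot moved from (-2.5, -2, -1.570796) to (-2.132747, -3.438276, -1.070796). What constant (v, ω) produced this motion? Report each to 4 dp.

v = 0.7500, ω = 0.2500

Δθ = -1.070796 − -1.570796 = 0.500000
ω = Δθ/dt = 0.500000/2.0 = 0.2500
R = −Δy/(cos θ' − cos θ) = 3.0000
v = R·ω = 3.0000·0.2500 = 0.7500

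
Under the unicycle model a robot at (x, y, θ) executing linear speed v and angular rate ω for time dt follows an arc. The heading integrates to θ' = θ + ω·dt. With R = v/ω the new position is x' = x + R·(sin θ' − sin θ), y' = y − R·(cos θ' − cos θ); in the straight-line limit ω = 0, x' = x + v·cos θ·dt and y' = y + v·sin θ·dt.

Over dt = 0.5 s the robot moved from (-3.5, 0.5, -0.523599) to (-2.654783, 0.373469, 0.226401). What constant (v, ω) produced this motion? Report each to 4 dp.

v = 1.7500, ω = 1.5000

Δθ = 0.226401 − -0.523599 = 0.750000
ω = Δθ/dt = 0.750000/0.5 = 1.5000
R = Δx/(sin θ' − sin θ) = 1.1667
v = R·ω = 1.1667·1.5000 = 1.7500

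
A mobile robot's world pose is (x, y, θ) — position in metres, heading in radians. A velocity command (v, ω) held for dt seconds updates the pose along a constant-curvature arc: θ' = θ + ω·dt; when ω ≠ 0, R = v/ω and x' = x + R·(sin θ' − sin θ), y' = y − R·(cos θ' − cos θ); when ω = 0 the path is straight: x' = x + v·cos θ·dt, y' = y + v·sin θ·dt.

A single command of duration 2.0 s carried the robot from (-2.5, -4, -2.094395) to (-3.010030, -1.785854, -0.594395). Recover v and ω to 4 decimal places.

v = -1.2500, ω = 0.7500

Δθ = -0.594395 − -2.094395 = 1.500000
ω = Δθ/dt = 1.500000/2.0 = 0.7500
R = −Δy/(cos θ' − cos θ) = -1.6667
v = R·ω = -1.6667·0.7500 = -1.2500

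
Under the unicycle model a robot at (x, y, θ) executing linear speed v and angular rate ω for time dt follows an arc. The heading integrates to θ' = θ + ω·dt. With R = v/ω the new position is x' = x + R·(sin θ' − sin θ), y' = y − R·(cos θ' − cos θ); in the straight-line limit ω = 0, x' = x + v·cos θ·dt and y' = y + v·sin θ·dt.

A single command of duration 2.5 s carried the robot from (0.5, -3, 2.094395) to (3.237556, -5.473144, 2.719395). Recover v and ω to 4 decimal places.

v = -1.5000, ω = 0.2500

Δθ = 2.719395 − 2.094395 = 0.625000
ω = Δθ/dt = 0.625000/2.5 = 0.2500
R = Δx/(sin θ' − sin θ) = -6.0000
v = R·ω = -6.0000·0.2500 = -1.5000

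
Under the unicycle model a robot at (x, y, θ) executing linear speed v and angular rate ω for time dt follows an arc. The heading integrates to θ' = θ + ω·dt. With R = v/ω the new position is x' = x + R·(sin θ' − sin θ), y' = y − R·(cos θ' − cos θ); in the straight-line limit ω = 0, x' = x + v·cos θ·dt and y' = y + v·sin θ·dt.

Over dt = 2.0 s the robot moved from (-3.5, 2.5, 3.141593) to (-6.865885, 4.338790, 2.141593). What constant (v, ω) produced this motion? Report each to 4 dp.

v = 2.0000, ω = -0.5000

Δθ = 2.141593 − 3.141593 = -1.000000
ω = Δθ/dt = -1.000000/2.0 = -0.5000
R = Δx/(sin θ' − sin θ) = -4.0000
v = R·ω = -4.0000·-0.5000 = 2.0000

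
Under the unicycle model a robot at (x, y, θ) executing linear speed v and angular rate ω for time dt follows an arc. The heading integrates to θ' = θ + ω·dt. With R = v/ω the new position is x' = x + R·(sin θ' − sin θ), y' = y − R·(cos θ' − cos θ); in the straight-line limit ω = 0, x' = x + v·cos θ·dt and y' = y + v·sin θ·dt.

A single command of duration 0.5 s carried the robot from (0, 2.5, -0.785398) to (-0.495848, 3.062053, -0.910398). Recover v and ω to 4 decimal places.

Δθ = -0.910398 − -0.785398 = -0.125000
ω = Δθ/dt = -0.125000/0.5 = -0.2500
R = −Δy/(cos θ' − cos θ) = 6.0000
v = R·ω = 6.0000·-0.2500 = -1.5000

v = -1.5000, ω = -0.2500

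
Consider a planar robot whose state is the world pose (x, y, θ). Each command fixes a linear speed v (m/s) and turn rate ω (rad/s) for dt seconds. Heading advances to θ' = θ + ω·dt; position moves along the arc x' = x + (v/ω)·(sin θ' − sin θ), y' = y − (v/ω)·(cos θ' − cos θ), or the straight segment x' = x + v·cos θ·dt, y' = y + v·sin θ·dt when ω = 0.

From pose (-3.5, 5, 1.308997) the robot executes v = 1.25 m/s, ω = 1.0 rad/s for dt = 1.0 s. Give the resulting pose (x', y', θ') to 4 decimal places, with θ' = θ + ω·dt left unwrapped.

θ' = 1.3090 + 1.0·1.0 = 2.3090
R = v/ω = 1.25/1.0 = 1.2500
x' = -3.5 + 1.2500·(sin 2.3090 − sin 1.3090) = -3.7828
y' = 5 − 1.2500·(cos 2.3090 − cos 1.3090) = 6.1647

(-3.7828, 6.1647, 2.3090)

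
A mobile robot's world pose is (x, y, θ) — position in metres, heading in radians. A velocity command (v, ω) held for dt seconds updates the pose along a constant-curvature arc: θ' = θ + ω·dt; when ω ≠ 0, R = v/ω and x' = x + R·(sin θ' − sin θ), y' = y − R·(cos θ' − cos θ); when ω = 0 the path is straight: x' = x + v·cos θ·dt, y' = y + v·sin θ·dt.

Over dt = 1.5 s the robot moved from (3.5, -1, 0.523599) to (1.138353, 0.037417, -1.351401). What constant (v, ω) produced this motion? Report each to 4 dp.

Δθ = -1.351401 − 0.523599 = -1.875000
ω = Δθ/dt = -1.875000/1.5 = -1.2500
R = Δx/(sin θ' − sin θ) = 1.6000
v = R·ω = 1.6000·-1.2500 = -2.0000

v = -2.0000, ω = -1.2500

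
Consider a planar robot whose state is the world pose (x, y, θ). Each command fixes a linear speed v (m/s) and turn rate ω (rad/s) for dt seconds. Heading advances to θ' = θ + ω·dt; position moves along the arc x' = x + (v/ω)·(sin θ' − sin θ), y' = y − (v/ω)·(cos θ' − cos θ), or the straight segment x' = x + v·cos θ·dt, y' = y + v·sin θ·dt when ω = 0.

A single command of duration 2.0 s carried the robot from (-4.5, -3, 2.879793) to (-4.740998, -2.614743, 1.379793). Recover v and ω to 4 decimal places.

v = 0.2500, ω = -0.7500

Δθ = 1.379793 − 2.879793 = -1.500000
ω = Δθ/dt = -1.500000/2.0 = -0.7500
R = −Δy/(cos θ' − cos θ) = -0.3333
v = R·ω = -0.3333·-0.7500 = 0.2500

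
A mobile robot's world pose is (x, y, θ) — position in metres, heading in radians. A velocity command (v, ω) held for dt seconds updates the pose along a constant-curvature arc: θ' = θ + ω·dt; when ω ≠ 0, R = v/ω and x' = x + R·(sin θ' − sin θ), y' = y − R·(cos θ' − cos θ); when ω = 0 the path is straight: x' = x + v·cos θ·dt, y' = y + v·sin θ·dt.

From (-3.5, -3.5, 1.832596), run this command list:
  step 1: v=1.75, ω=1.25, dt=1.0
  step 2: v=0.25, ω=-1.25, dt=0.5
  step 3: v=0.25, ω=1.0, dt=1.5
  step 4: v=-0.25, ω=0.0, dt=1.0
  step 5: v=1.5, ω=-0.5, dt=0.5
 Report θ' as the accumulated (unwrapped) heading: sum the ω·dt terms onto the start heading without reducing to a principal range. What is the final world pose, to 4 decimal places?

(-5.6296, -2.7373, 3.7076)

step 1: θ'=3.0826 (R=1.4000) → pose (-4.7697, -2.4648, 3.0826)
step 2: θ'=2.4576 (R=-0.2000) → pose (-4.8843, -2.4201, 2.4576)
step 3: θ'=3.9576 (R=0.2500) → pose (-5.2244, -2.4426, 3.9576)
step 4: θ'=3.9576 (straight) → pose (-5.0531, -2.2605, 3.9576)
step 5: θ'=3.7076 (R=-3.0000) → pose (-5.6296, -2.7373, 3.7076)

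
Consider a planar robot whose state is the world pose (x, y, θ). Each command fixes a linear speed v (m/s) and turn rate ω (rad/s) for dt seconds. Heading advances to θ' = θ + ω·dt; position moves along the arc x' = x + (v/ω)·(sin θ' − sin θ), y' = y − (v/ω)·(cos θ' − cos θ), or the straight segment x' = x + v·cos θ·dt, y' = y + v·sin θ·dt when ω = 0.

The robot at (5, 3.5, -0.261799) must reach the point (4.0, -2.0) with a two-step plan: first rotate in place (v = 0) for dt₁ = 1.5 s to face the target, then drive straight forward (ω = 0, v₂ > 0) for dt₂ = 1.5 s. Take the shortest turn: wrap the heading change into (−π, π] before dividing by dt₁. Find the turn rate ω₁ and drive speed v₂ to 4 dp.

heading to target = atan2(-2−3.5, 4−5) = -1.7506
Δθ = wrap(-1.7506 − -0.2618) = -1.4889; ω₁ = Δθ/dt₁ = -0.9926
distance = √((4−5)² + (-2−3.5)²) = 5.5902; v₂ = distance/dt₂ = 3.7268

ω₁ = -0.9926, v₂ = 3.7268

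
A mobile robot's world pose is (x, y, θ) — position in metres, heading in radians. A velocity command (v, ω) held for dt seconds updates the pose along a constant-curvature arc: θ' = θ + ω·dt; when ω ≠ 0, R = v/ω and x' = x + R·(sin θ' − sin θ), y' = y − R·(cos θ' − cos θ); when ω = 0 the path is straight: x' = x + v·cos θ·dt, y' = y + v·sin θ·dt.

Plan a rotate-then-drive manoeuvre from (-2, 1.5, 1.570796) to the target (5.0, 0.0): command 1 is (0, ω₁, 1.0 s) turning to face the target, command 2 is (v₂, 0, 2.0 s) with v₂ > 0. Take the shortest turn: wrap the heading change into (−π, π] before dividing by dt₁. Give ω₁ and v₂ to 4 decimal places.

heading to target = atan2(0−1.5, 5−-2) = -0.2111
Δθ = wrap(-0.2111 − 1.5708) = -1.7819; ω₁ = Δθ/dt₁ = -1.7819
distance = √((5−-2)² + (0−1.5)²) = 7.1589; v₂ = distance/dt₂ = 3.5795

ω₁ = -1.7819, v₂ = 3.5795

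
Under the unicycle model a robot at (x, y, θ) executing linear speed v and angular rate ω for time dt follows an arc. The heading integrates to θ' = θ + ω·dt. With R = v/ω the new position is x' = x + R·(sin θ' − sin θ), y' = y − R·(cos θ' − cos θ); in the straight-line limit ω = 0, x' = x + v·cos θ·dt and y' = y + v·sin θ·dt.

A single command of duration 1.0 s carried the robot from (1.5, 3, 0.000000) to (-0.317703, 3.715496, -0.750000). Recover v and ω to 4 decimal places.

v = -2.0000, ω = -0.7500

Δθ = -0.750000 − 0.000000 = -0.750000
ω = Δθ/dt = -0.750000/1.0 = -0.7500
R = Δx/(sin θ' − sin θ) = 2.6667
v = R·ω = 2.6667·-0.7500 = -2.0000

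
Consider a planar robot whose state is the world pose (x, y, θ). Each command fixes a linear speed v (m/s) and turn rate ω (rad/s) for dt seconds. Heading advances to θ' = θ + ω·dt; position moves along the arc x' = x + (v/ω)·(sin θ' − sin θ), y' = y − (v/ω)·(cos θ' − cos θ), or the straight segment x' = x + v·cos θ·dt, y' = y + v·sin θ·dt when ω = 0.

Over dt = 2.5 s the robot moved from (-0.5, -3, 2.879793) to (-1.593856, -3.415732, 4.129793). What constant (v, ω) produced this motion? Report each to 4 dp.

Δθ = 4.129793 − 2.879793 = 1.250000
ω = Δθ/dt = 1.250000/2.5 = 0.5000
R = Δx/(sin θ' − sin θ) = 1.0000
v = R·ω = 1.0000·0.5000 = 0.5000

v = 0.5000, ω = 0.5000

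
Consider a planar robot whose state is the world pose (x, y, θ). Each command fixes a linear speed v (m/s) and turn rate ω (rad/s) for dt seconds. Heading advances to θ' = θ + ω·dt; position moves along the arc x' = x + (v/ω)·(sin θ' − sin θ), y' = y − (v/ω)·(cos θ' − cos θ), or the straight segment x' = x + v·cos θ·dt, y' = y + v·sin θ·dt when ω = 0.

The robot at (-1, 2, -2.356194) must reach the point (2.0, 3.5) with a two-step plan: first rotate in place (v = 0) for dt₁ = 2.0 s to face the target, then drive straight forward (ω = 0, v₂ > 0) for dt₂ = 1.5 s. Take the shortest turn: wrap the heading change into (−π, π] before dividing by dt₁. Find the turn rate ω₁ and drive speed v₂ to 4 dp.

ω₁ = 1.4099, v₂ = 2.2361

heading to target = atan2(3.5−2, 2−-1) = 0.4636
Δθ = wrap(0.4636 − -2.3562) = 2.8198; ω₁ = Δθ/dt₁ = 1.4099
distance = √((2−-1)² + (3.5−2)²) = 3.3541; v₂ = distance/dt₂ = 2.2361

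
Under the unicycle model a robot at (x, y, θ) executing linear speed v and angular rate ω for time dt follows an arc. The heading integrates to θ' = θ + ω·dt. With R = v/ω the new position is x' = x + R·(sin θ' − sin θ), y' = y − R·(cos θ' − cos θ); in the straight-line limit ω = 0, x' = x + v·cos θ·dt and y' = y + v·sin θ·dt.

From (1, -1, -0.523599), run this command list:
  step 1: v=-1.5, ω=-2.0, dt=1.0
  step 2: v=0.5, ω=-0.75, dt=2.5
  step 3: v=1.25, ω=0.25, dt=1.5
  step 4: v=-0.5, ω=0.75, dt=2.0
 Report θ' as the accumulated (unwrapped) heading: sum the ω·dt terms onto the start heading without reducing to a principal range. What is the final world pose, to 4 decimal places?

(-0.0748, 2.1134, -2.5236)

step 1: θ'=-2.5236 (R=0.7500) → pose (0.9404, 0.2608, -2.5236)
step 2: θ'=-4.3986 (R=-0.6667) → pose (-0.0799, 0.5984, -4.3986)
step 3: θ'=-4.0236 (R=5.0000) → pose (-0.9757, 2.2331, -4.0236)
step 4: θ'=-2.5236 (R=-0.6667) → pose (-0.0748, 2.1134, -2.5236)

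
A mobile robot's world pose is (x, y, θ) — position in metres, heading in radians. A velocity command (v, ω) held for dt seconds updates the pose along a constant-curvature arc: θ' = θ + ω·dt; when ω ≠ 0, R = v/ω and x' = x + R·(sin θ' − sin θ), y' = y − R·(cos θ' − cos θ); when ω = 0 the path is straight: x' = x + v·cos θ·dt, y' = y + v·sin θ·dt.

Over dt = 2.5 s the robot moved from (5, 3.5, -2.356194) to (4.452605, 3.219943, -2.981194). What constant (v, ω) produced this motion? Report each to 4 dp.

v = 0.2500, ω = -0.2500

Δθ = -2.981194 − -2.356194 = -0.625000
ω = Δθ/dt = -0.625000/2.5 = -0.2500
R = Δx/(sin θ' − sin θ) = -1.0000
v = R·ω = -1.0000·-0.2500 = 0.2500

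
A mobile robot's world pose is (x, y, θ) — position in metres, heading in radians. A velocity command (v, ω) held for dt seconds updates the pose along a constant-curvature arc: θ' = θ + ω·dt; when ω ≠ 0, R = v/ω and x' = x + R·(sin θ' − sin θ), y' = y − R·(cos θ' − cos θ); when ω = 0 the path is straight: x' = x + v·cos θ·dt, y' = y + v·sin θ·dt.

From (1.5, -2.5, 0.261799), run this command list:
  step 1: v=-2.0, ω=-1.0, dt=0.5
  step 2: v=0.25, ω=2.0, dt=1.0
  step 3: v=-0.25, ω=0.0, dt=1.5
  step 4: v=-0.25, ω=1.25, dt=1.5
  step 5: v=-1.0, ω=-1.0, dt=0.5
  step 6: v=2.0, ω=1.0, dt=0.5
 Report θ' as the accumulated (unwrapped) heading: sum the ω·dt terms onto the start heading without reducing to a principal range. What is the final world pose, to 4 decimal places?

step 1: θ'=-0.2382 (R=2.0000) → pose (0.5105, -2.5117, -0.2382)
step 2: θ'=1.7618 (R=0.1250) → pose (0.6627, -2.3665, 1.7618)
step 3: θ'=1.7618 (straight) → pose (0.7339, -2.7347, 1.7618)
step 4: θ'=3.6368 (R=-0.2000) → pose (1.0253, -2.8727, 3.6368)
step 5: θ'=3.1368 (R=1.0000) → pose (1.5053, -2.7525, 3.1368)
step 6: θ'=3.6368 (R=2.0000) → pose (0.5453, -2.9928, 3.6368)

(0.5453, -2.9928, 3.6368)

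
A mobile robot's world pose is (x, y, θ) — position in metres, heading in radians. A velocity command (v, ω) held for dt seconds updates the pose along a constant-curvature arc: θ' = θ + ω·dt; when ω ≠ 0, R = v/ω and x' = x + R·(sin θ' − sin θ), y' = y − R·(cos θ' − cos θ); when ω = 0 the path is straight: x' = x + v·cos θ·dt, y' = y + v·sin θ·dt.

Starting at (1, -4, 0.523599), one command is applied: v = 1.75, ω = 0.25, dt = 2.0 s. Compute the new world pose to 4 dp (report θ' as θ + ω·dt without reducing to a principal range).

(3.4779, -1.5799, 1.0236)

θ' = 0.5236 + 0.25·2.0 = 1.0236
R = v/ω = 1.75/0.25 = 7.0000
x' = 1 + 7.0000·(sin 1.0236 − sin 0.5236) = 3.4779
y' = -4 − 7.0000·(cos 1.0236 − cos 0.5236) = -1.5799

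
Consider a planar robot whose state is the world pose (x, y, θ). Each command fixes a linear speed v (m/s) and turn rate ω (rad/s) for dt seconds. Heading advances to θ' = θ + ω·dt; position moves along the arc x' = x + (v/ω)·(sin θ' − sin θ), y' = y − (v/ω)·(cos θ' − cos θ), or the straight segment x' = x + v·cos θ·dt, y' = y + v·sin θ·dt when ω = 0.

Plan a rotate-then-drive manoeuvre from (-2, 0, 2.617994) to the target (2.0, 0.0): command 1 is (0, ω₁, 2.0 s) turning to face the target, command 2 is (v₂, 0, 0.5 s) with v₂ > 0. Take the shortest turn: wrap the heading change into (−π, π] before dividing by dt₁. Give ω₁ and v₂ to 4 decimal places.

heading to target = atan2(0−0, 2−-2) = 0.0000
Δθ = wrap(0.0000 − 2.6180) = -2.6180; ω₁ = Δθ/dt₁ = -1.3090
distance = √((2−-2)² + (0−0)²) = 4.0000; v₂ = distance/dt₂ = 8.0000

ω₁ = -1.3090, v₂ = 8.0000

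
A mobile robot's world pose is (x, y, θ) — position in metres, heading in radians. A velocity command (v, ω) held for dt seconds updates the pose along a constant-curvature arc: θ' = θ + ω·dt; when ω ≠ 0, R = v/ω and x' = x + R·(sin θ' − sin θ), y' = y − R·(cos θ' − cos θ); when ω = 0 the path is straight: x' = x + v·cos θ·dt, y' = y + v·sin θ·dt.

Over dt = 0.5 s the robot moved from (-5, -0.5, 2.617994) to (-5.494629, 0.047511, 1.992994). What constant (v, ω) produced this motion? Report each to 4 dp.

Δθ = 1.992994 − 2.617994 = -0.625000
ω = Δθ/dt = -0.625000/0.5 = -1.2500
R = −Δy/(cos θ' − cos θ) = -1.2000
v = R·ω = -1.2000·-1.2500 = 1.5000

v = 1.5000, ω = -1.2500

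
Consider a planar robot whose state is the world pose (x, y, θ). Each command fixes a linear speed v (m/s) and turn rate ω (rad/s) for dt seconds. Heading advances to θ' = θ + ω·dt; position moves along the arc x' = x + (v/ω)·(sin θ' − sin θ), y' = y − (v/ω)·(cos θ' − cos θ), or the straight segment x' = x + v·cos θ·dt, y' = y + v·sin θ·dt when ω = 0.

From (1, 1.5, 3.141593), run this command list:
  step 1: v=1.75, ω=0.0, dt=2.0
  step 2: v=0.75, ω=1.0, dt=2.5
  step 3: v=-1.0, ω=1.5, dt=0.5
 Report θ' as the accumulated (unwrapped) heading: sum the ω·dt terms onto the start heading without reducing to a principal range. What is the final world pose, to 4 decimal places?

step 1: θ'=3.1416 (straight) → pose (-2.5000, 1.5000, 3.1416)
step 2: θ'=5.6416 (R=0.7500) → pose (-2.9489, 0.1491, 5.6416)
step 3: θ'=6.3916 (R=-0.6667) → pose (-3.4200, 0.2778, 6.3916)

(-3.4200, 0.2778, 6.3916)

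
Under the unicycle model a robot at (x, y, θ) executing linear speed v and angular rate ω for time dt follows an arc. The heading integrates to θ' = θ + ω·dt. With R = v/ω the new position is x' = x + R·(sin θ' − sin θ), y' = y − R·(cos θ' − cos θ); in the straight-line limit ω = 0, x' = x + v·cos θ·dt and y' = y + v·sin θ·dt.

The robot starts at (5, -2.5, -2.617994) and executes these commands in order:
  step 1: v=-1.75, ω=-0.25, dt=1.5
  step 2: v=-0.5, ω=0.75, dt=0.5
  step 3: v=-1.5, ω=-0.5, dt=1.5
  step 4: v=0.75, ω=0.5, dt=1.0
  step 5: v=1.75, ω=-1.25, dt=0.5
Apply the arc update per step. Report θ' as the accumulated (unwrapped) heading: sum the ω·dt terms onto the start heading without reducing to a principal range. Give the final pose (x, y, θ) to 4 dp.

step 1: θ'=-2.9930 (R=7.0000) → pose (7.4636, -1.6393, -2.9930)
step 2: θ'=-2.6180 (R=-0.6667) → pose (7.6983, -1.5574, -2.6180)
step 3: θ'=-3.3680 (R=3.0000) → pose (9.8717, -1.2320, -3.3680)
step 4: θ'=-2.8680 (R=1.5000) → pose (9.1297, -1.2495, -2.8680)
step 5: θ'=-3.4930 (R=-1.4000) → pose (8.2695, -1.2160, -3.4930)

(8.2695, -1.2160, -3.4930)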